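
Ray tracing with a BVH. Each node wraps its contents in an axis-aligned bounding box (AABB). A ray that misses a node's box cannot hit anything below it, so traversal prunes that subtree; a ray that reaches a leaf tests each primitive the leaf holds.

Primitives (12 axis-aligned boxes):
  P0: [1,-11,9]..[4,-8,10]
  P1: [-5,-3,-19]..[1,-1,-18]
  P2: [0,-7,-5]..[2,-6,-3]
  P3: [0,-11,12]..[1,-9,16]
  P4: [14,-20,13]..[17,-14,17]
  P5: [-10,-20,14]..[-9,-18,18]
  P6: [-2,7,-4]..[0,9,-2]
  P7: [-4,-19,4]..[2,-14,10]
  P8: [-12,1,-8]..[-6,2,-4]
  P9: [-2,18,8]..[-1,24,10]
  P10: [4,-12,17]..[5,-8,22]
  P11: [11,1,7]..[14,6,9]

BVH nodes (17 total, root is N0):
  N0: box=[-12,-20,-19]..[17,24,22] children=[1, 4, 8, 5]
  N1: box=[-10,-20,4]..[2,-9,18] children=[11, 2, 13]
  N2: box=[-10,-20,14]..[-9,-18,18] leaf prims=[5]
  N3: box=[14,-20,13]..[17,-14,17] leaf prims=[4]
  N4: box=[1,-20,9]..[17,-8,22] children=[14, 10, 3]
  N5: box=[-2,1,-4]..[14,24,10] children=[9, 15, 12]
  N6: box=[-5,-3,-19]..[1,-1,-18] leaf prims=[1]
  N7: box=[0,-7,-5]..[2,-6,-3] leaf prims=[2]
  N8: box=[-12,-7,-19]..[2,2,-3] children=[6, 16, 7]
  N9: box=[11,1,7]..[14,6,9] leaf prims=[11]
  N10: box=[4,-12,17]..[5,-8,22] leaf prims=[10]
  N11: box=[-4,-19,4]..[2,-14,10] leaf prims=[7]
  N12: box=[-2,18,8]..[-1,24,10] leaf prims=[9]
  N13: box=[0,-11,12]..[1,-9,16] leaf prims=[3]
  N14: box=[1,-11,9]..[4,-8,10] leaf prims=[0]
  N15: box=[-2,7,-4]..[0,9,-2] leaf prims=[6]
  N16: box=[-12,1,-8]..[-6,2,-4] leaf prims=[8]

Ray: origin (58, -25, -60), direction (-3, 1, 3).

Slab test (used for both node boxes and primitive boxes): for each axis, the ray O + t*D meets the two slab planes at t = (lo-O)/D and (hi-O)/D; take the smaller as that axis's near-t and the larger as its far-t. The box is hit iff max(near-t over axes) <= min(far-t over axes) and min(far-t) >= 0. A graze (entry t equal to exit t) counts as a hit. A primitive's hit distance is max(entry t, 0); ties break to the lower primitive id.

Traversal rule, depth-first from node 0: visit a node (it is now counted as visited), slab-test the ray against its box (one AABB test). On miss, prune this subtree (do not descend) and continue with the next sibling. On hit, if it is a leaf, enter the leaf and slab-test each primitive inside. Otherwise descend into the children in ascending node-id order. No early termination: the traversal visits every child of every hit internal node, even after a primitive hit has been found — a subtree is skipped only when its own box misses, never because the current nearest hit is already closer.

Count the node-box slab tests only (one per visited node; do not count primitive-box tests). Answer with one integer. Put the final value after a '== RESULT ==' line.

Walk:
N0 x:[41/3,70/3] y:[5,49] z:[41/3,82/3] -> hit [41/3,70/3], descend [1, 4, 5, 8]
  N1 x:[56/3,68/3] y:[5,16] z:[64/3,26] -> miss, prune
  N4 x:[41/3,19] y:[5,17] z:[23,82/3] -> miss, prune
  N5 x:[44/3,20] y:[26,49] z:[56/3,70/3] -> miss, prune
  N8 x:[56/3,70/3] y:[18,27] z:[41/3,19] -> hit [56/3,19], descend [6, 7, 16]
    N6 x:[19,21] y:[22,24] z:[41/3,14] -> miss, prune
    N7 x:[56/3,58/3] y:[18,19] z:[55/3,19] -> hit [56/3,19] leaf, test {P2@t=56/3}
    N16 x:[64/3,70/3] y:[26,27] z:[52/3,56/3] -> miss, prune

8 AABB tests over nodes [0, 1, 4, 5, 8, 6, 7, 16]; 1 leaf entered; closest P2.

== RESULT ==
8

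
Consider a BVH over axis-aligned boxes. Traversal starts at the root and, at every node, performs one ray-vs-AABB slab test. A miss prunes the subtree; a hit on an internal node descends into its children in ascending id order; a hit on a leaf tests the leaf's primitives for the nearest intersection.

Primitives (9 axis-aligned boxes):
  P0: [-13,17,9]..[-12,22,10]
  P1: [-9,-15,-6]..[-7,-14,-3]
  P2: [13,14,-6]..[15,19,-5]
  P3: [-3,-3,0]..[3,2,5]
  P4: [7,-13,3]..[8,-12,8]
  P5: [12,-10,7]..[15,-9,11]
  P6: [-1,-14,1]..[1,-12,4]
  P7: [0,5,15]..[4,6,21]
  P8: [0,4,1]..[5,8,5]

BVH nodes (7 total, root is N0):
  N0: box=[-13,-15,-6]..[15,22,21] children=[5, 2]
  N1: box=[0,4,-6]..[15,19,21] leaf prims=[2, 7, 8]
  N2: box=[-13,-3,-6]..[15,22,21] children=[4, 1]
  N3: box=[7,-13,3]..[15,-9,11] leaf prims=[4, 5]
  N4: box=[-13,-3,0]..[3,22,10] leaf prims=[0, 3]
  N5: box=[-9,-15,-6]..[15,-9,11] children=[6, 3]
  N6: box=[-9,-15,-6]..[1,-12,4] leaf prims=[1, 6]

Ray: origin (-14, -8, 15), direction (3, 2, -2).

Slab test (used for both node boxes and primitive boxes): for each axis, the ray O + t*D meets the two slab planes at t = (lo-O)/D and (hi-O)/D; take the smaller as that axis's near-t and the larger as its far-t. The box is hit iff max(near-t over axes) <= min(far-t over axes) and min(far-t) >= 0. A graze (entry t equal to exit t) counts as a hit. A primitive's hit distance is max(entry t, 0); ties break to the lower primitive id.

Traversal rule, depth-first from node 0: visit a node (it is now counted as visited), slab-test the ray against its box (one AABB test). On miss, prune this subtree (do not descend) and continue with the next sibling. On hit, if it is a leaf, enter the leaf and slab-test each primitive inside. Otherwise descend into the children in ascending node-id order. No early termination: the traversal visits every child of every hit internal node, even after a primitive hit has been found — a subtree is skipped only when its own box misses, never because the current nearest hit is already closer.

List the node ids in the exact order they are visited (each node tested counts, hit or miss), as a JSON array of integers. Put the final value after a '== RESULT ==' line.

Trace the traversal:
N0 x:[1/3,29/3] y:[-7/2,15] z:[-3,21/2] -> hit [1/3,29/3], descend [2, 5]
  N2 x:[1/3,29/3] y:[5/2,15] z:[-3,21/2] -> hit [5/2,29/3], descend [1, 4]
    N1 x:[14/3,29/3] y:[6,27/2] z:[-3,21/2] -> hit [6,29/3] leaf, test {P2(miss), P7(miss), P8@t=6}
    N4 x:[1/3,17/3] y:[5/2,15] z:[5/2,15/2] -> hit [5/2,17/3] leaf, test {P0(miss), P3@t=5}
  N5 x:[5/3,29/3] y:[-7/2,-1/2] z:[2,21/2] -> miss, prune

order=[0, 2, 1, 4, 5]  |boxes|=5  |leaves|=2  hit=P3

== RESULT ==
[0, 2, 1, 4, 5]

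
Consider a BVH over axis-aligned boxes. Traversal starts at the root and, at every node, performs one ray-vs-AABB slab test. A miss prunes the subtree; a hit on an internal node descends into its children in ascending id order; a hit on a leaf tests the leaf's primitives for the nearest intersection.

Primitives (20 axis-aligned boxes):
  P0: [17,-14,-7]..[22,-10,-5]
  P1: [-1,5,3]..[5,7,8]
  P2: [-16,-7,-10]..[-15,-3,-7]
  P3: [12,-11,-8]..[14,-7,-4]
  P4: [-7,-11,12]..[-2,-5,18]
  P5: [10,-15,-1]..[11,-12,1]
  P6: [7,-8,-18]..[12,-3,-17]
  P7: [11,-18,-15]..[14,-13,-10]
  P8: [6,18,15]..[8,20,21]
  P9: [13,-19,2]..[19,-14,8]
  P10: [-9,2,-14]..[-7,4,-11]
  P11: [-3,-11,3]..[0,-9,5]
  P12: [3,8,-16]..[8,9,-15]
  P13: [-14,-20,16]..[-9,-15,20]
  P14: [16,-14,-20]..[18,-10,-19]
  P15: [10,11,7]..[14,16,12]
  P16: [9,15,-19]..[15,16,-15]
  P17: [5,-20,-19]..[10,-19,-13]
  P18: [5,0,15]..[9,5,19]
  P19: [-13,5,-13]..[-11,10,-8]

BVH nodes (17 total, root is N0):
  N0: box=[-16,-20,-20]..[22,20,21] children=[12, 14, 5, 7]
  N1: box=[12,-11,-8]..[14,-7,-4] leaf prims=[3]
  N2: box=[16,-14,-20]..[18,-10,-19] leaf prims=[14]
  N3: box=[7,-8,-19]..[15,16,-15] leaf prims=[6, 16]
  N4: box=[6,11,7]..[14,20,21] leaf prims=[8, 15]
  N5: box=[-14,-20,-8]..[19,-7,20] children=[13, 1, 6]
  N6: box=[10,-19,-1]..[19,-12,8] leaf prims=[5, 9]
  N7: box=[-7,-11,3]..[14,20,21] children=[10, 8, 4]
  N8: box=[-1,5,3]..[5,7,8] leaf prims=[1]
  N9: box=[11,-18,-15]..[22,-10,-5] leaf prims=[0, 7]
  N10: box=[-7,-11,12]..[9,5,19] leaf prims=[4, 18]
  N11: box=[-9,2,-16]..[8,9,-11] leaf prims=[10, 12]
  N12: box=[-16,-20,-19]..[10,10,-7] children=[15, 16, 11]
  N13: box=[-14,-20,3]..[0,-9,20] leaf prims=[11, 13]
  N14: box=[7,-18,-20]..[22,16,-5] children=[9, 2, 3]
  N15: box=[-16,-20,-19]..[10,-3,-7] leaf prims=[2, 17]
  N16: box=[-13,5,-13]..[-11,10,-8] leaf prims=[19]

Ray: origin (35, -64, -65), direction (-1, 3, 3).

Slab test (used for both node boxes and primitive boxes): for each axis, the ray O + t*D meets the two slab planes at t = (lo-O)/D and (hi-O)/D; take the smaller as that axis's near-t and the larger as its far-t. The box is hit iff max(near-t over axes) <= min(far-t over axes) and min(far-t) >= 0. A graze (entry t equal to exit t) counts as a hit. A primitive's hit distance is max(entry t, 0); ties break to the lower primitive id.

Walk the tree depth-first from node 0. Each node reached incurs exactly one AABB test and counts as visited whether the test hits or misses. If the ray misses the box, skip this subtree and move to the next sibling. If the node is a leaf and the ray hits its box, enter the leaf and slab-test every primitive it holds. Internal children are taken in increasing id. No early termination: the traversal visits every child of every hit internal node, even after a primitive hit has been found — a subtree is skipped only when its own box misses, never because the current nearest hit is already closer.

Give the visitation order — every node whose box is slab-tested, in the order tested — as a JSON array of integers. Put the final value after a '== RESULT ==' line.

Walk:
N0 x:[13,51] y:[44/3,28] z:[15,86/3] -> hit [15,28], descend [5, 7, 12, 14]
  N5 x:[16,49] y:[44/3,19] z:[19,85/3] -> hit [19,19], descend [1, 6, 13]
    N1 x:[21,23] y:[53/3,19] z:[19,61/3] -> miss, prune
    N6 x:[16,25] y:[15,52/3] z:[64/3,73/3] -> miss, prune
    N13 x:[35,49] y:[44/3,55/3] z:[68/3,85/3] -> miss, prune
  N7 x:[21,42] y:[53/3,28] z:[68/3,86/3] -> hit [68/3,28], descend [4, 8, 10]
    N4 x:[21,29] y:[25,28] z:[24,86/3] -> hit [25,28] leaf, test {P8@t=82/3, P15@t=25}
    N8 x:[30,36] y:[23,71/3] z:[68/3,73/3] -> miss, prune
    N10 x:[26,42] y:[53/3,23] z:[77/3,28] -> miss, prune
  N12 x:[25,51] y:[44/3,74/3] z:[46/3,58/3] -> miss, prune
  N14 x:[13,28] y:[46/3,80/3] z:[15,20] -> hit [46/3,20], descend [2, 3, 9]
    N2 x:[17,19] y:[50/3,18] z:[15,46/3] -> miss, prune
    N3 x:[20,28] y:[56/3,80/3] z:[46/3,50/3] -> miss, prune
    N9 x:[13,24] y:[46/3,18] z:[50/3,20] -> hit [50/3,18] leaf, test {P0(miss), P7(miss)}

Visited [0, 5, 1, 6, 13, 7, 4, 8, 10, 12, 14, 2, 3, 9]. Tests: 14 box, 2 leaf. Nearest: P15.

== RESULT ==
[0, 5, 1, 6, 13, 7, 4, 8, 10, 12, 14, 2, 3, 9]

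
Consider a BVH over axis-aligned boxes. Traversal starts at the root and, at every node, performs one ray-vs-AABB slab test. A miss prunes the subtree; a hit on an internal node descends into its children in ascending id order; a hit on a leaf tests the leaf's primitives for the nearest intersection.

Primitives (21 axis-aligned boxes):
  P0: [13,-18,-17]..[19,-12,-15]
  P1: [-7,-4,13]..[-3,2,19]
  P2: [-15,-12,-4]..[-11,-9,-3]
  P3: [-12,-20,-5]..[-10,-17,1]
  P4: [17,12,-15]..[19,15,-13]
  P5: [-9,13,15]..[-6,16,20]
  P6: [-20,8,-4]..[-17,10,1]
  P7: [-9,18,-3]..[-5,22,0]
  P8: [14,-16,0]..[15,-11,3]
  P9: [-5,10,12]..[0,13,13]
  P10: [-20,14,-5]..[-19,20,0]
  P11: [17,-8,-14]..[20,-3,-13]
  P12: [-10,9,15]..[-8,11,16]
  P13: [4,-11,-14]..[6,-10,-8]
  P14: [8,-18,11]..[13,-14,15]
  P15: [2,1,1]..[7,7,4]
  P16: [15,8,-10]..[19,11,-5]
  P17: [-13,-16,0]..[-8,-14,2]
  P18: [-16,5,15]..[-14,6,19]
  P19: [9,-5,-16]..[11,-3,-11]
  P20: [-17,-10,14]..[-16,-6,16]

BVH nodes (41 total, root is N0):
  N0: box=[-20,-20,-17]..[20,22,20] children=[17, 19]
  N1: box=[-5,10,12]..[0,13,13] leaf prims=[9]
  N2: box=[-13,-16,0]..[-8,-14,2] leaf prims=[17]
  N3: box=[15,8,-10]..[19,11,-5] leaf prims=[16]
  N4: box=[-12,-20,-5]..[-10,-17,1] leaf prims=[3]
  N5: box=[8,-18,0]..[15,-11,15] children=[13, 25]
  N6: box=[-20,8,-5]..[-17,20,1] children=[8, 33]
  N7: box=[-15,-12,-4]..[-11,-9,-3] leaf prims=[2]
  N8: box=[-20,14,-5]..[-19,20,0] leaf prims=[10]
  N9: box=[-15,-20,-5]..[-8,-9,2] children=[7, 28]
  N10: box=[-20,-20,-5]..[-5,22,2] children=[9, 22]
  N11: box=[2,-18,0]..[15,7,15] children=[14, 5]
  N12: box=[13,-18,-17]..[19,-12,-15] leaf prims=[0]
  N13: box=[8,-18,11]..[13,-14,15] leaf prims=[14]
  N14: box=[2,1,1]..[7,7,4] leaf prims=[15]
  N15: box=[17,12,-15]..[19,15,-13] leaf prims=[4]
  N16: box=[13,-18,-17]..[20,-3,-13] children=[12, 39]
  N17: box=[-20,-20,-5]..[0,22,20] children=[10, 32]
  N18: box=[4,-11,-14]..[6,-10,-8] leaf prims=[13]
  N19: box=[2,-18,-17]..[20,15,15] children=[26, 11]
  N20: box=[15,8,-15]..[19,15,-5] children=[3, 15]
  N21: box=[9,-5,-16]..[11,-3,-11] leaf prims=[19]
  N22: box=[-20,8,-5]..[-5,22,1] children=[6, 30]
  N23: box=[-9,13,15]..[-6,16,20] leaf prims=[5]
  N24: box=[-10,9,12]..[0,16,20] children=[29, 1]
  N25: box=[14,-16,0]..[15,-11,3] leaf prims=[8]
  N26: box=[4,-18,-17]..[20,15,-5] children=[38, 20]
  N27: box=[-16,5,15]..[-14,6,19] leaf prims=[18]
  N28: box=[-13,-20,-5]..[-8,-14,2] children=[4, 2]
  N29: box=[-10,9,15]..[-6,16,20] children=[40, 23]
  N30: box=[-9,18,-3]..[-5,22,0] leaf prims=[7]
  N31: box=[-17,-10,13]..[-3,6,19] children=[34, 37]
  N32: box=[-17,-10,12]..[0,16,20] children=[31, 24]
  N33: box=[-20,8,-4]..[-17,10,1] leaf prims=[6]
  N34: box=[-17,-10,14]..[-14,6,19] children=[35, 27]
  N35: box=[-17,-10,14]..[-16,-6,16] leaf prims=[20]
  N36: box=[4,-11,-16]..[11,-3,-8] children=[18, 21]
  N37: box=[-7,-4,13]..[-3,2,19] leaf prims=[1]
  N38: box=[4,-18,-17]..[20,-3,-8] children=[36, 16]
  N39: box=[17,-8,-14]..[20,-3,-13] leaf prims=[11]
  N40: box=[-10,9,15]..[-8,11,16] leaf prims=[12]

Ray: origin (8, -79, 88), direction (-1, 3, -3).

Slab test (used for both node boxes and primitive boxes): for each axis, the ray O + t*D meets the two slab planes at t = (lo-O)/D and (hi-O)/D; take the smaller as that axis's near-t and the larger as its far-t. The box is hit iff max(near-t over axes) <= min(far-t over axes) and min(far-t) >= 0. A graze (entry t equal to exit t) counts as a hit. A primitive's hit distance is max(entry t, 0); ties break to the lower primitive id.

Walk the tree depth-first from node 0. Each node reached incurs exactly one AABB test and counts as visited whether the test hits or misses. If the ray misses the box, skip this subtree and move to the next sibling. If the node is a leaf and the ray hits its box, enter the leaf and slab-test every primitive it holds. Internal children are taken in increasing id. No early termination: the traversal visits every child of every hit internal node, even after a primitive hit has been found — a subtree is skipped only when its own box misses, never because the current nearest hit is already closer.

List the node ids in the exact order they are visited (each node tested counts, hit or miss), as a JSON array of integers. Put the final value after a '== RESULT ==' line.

Traverse from the root:
N0 x:[-12,28] y:[59/3,101/3] z:[68/3,35] -> hit [68/3,28], descend [17, 19]
  N17 x:[8,28] y:[59/3,101/3] z:[68/3,31] -> hit [68/3,28], descend [10, 32]
    N10 x:[13,28] y:[59/3,101/3] z:[86/3,31] -> miss, prune
    N32 x:[8,25] y:[23,95/3] z:[68/3,76/3] -> hit [23,25], descend [24, 31]
      N24 x:[8,18] y:[88/3,95/3] z:[68/3,76/3] -> miss, prune
      N31 x:[11,25] y:[23,85/3] z:[23,25] -> hit [23,25], descend [34, 37]
        N34 x:[22,25] y:[23,85/3] z:[23,74/3] -> hit [23,74/3], descend [27, 35]
          N27 x:[22,24] y:[28,85/3] z:[23,73/3] -> miss, prune
          N35 x:[24,25] y:[23,73/3] z:[24,74/3] -> hit [24,73/3] leaf, test {P20@t=24}
        N37 x:[11,15] y:[25,27] z:[23,25] -> miss, prune
  N19 x:[-12,6] y:[61/3,94/3] z:[73/3,35] -> miss, prune

11 AABB tests over nodes [0, 17, 10, 32, 24, 31, 34, 27, 35, 37, 19]; 1 leaf entered; closest P20.

== RESULT ==
[0, 17, 10, 32, 24, 31, 34, 27, 35, 37, 19]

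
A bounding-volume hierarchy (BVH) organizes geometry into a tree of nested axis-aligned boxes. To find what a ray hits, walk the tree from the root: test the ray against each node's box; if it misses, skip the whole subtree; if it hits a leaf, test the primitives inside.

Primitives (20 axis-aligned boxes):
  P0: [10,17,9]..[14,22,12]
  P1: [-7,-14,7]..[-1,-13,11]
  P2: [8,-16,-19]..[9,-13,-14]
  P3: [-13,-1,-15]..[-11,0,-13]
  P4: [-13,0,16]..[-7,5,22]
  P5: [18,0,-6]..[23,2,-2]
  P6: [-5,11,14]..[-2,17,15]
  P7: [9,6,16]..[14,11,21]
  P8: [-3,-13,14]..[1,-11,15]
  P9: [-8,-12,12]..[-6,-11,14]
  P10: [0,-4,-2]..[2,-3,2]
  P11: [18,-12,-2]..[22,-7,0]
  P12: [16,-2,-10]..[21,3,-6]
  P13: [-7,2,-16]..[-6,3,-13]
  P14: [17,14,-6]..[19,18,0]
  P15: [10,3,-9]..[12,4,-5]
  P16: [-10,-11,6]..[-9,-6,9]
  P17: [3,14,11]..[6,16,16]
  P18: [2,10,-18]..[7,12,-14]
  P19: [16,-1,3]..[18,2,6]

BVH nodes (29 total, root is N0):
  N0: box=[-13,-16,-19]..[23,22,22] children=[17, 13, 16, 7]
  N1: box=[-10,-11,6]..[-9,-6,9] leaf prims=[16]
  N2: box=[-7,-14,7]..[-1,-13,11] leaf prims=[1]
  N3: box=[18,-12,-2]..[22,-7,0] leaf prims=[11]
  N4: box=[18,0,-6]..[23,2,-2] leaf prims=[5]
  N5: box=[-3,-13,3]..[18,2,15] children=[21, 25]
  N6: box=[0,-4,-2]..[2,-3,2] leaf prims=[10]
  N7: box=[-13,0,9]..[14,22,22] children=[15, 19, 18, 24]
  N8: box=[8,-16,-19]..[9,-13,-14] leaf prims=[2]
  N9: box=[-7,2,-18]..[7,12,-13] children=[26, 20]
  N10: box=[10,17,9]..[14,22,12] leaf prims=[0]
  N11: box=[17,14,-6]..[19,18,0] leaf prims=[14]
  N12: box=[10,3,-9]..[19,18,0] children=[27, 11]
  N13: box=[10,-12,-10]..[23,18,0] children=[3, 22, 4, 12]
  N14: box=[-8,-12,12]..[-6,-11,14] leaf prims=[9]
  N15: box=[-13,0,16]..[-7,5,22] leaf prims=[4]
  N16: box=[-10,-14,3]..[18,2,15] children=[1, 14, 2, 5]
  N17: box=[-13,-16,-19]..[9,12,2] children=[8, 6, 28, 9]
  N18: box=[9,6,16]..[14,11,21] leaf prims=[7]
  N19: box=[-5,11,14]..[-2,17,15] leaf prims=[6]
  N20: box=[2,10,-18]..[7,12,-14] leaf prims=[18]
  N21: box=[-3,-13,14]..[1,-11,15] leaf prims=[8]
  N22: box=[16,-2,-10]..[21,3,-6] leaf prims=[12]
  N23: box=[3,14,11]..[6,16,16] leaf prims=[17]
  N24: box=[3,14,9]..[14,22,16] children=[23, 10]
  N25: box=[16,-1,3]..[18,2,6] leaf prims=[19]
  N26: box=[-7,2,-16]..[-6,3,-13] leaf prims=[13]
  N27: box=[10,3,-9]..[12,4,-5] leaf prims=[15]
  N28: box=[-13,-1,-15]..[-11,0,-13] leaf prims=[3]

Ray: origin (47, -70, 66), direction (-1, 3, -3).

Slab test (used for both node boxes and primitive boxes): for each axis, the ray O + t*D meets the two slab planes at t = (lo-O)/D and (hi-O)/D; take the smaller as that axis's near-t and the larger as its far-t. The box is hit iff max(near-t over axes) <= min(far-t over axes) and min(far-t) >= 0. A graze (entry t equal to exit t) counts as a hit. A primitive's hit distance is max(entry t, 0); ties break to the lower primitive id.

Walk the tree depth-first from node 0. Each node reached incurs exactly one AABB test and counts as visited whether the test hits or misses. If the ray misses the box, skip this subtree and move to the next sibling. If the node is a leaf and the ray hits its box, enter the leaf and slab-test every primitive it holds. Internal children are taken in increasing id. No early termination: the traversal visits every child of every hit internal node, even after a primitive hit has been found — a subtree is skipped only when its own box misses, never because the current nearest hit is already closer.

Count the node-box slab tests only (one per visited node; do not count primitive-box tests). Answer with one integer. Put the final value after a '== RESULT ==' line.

Trace the traversal:
N0 x:[24,60] y:[18,92/3] z:[44/3,85/3] -> hit [24,85/3], descend [7, 13, 16, 17]
  N7 x:[33,60] y:[70/3,92/3] z:[44/3,19] -> miss, prune
  N13 x:[24,37] y:[58/3,88/3] z:[22,76/3] -> hit [24,76/3], descend [3, 4, 12, 22]
    N3 x:[25,29] y:[58/3,21] z:[22,68/3] -> miss, prune
    N4 x:[24,29] y:[70/3,24] z:[68/3,24] -> hit [24,24] leaf, test {P5@t=24}
    N12 x:[28,37] y:[73/3,88/3] z:[22,25] -> miss, prune
    N22 x:[26,31] y:[68/3,73/3] z:[24,76/3] -> miss, prune
  N16 x:[29,57] y:[56/3,24] z:[17,21] -> miss, prune
  N17 x:[38,60] y:[18,82/3] z:[64/3,85/3] -> miss, prune

order=[0, 7, 13, 3, 4, 12, 22, 16, 17]  |boxes|=9  |leaves|=1  hit=P5

== RESULT ==
9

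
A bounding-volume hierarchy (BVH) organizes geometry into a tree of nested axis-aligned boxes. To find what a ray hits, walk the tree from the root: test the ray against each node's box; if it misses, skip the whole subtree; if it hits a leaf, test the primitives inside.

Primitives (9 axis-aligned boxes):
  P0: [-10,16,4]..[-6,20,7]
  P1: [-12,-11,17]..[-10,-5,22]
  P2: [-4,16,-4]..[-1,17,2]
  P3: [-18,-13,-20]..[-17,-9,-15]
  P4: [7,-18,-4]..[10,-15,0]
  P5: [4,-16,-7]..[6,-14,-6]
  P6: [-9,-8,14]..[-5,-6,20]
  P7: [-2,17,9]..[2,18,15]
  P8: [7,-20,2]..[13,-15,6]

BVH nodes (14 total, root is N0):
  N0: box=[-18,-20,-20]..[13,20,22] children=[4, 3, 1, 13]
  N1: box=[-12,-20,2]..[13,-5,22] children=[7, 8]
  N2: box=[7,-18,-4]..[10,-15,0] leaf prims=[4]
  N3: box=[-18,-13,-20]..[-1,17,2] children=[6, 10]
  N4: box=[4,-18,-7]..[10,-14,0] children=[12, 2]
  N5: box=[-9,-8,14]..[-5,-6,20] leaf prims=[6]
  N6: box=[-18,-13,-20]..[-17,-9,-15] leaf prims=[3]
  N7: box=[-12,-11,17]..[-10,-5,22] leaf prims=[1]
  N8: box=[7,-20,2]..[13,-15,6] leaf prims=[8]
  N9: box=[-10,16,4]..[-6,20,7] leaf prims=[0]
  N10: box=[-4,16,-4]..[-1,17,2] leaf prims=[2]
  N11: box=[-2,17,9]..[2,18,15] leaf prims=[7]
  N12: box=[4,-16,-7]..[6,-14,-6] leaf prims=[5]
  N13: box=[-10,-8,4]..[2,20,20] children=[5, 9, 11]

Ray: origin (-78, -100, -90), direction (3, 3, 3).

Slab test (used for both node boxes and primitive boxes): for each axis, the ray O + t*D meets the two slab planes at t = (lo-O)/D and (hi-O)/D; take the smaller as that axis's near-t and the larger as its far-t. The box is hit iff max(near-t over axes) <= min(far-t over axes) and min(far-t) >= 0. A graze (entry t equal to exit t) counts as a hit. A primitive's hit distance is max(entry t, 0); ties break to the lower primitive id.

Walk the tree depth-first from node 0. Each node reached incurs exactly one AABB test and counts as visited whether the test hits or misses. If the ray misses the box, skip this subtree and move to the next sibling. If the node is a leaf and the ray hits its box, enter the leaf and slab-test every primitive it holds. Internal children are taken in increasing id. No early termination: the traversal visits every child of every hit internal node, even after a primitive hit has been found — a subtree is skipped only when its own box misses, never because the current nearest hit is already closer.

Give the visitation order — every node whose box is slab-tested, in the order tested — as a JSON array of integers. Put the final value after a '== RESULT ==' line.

Trace the traversal:
N0 x:[20,91/3] y:[80/3,40] z:[70/3,112/3] -> hit [80/3,91/3], descend [1, 3, 4, 13]
  N1 x:[22,91/3] y:[80/3,95/3] z:[92/3,112/3] -> miss, prune
  N3 x:[20,77/3] y:[29,39] z:[70/3,92/3] -> miss, prune
  N4 x:[82/3,88/3] y:[82/3,86/3] z:[83/3,30] -> hit [83/3,86/3], descend [2, 12]
    N2 x:[85/3,88/3] y:[82/3,85/3] z:[86/3,30] -> miss, prune
    N12 x:[82/3,28] y:[28,86/3] z:[83/3,28] -> hit [28,28] leaf, test {P5@t=28}
  N13 x:[68/3,80/3] y:[92/3,40] z:[94/3,110/3] -> miss, prune

order=[0, 1, 3, 4, 2, 12, 13]  |boxes|=7  |leaves|=1  hit=P5

== RESULT ==
[0, 1, 3, 4, 2, 12, 13]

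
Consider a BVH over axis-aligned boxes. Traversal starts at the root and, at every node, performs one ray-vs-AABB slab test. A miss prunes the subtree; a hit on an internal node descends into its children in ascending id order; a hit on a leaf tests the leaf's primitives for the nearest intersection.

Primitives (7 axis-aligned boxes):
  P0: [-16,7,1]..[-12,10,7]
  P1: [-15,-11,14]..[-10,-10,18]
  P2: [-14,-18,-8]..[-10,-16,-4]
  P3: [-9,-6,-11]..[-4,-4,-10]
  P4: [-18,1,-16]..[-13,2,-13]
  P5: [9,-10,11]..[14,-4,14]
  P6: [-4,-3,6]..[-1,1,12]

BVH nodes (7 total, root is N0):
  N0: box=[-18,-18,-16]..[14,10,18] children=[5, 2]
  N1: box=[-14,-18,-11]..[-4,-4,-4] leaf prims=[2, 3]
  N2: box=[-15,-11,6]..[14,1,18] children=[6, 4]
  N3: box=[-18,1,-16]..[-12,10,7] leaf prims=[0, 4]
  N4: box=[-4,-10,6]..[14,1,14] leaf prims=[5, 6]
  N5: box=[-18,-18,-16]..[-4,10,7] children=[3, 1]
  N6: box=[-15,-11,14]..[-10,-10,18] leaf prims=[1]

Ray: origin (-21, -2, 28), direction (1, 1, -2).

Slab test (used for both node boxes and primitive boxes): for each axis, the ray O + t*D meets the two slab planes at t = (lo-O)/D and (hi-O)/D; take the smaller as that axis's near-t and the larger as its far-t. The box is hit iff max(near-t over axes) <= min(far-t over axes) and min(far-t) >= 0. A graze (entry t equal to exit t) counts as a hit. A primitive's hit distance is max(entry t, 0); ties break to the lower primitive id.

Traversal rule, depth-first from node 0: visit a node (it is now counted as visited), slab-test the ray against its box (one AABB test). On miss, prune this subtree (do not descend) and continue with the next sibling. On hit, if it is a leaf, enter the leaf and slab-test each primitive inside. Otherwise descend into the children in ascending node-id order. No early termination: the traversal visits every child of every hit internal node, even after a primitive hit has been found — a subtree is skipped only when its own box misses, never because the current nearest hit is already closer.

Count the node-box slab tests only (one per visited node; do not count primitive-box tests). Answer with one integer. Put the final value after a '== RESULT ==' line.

Traverse from the root:
N0 x:[3,35] y:[-16,12] z:[5,22] -> hit [5,12], descend [2, 5]
  N2 x:[6,35] y:[-9,3] z:[5,11] -> miss, prune
  N5 x:[3,17] y:[-16,12] z:[21/2,22] -> hit [21/2,12], descend [1, 3]
    N1 x:[7,17] y:[-16,-2] z:[16,39/2] -> miss, prune
    N3 x:[3,9] y:[3,12] z:[21/2,22] -> miss, prune

Summary -> nodes [0, 2, 5, 1, 3]; box-tests=5; leaf-entries=0; first=miss

== RESULT ==
5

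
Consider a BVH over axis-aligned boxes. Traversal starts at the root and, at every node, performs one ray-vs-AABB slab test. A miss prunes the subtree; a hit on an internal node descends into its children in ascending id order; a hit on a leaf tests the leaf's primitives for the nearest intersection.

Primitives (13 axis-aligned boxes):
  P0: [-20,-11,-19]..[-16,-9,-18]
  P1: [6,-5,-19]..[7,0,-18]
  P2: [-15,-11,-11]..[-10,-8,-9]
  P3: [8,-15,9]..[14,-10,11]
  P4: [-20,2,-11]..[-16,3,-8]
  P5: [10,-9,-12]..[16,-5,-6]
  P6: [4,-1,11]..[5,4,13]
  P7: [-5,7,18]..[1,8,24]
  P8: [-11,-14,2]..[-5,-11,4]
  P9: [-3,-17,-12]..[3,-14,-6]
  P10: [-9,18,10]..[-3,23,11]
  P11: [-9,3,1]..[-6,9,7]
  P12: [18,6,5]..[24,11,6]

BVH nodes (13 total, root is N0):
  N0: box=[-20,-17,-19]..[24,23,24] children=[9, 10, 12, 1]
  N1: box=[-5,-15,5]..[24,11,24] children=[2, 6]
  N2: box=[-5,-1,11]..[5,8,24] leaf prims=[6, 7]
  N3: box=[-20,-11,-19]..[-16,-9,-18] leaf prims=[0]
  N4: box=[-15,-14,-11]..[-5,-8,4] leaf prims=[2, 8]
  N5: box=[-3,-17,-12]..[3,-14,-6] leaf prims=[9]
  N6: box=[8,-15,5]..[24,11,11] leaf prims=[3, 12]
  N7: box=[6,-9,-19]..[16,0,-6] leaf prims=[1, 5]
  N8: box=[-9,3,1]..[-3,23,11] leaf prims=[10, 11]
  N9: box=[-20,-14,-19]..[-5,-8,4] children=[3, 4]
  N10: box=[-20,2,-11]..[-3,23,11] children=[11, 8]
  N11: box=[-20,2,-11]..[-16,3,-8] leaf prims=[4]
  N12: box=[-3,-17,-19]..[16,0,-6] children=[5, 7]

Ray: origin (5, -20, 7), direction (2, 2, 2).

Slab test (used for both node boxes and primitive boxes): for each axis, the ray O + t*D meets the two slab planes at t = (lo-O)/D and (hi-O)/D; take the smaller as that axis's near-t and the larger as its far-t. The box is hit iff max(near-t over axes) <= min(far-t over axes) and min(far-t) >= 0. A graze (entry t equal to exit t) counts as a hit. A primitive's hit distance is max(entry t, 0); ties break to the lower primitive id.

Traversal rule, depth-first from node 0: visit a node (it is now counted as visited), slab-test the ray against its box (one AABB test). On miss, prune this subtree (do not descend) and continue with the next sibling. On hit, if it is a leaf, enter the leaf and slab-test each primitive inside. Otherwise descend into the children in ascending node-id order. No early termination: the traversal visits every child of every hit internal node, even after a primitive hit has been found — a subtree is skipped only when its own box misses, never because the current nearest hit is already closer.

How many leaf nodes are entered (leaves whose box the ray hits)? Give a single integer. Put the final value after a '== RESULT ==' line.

Walk:
N0 x:[-25/2,19/2] y:[3/2,43/2] z:[-13,17/2] -> hit [3/2,17/2], descend [1, 9, 10, 12]
  N1 x:[-5,19/2] y:[5/2,31/2] z:[-1,17/2] -> hit [5/2,17/2], descend [2, 6]
    N2 x:[-5,0] y:[19/2,14] z:[2,17/2] -> miss, prune
    N6 x:[3/2,19/2] y:[5/2,31/2] z:[-1,2] -> miss, prune
  N9 x:[-25/2,-5] y:[3,6] z:[-13,-3/2] -> miss, prune
  N10 x:[-25/2,-4] y:[11,43/2] z:[-9,2] -> miss, prune
  N12 x:[-4,11/2] y:[3/2,10] z:[-13,-13/2] -> miss, prune

Visited [0, 1, 2, 6, 9, 10, 12]. Tests: 7 box, 0 leaf. Nearest: miss.

== RESULT ==
0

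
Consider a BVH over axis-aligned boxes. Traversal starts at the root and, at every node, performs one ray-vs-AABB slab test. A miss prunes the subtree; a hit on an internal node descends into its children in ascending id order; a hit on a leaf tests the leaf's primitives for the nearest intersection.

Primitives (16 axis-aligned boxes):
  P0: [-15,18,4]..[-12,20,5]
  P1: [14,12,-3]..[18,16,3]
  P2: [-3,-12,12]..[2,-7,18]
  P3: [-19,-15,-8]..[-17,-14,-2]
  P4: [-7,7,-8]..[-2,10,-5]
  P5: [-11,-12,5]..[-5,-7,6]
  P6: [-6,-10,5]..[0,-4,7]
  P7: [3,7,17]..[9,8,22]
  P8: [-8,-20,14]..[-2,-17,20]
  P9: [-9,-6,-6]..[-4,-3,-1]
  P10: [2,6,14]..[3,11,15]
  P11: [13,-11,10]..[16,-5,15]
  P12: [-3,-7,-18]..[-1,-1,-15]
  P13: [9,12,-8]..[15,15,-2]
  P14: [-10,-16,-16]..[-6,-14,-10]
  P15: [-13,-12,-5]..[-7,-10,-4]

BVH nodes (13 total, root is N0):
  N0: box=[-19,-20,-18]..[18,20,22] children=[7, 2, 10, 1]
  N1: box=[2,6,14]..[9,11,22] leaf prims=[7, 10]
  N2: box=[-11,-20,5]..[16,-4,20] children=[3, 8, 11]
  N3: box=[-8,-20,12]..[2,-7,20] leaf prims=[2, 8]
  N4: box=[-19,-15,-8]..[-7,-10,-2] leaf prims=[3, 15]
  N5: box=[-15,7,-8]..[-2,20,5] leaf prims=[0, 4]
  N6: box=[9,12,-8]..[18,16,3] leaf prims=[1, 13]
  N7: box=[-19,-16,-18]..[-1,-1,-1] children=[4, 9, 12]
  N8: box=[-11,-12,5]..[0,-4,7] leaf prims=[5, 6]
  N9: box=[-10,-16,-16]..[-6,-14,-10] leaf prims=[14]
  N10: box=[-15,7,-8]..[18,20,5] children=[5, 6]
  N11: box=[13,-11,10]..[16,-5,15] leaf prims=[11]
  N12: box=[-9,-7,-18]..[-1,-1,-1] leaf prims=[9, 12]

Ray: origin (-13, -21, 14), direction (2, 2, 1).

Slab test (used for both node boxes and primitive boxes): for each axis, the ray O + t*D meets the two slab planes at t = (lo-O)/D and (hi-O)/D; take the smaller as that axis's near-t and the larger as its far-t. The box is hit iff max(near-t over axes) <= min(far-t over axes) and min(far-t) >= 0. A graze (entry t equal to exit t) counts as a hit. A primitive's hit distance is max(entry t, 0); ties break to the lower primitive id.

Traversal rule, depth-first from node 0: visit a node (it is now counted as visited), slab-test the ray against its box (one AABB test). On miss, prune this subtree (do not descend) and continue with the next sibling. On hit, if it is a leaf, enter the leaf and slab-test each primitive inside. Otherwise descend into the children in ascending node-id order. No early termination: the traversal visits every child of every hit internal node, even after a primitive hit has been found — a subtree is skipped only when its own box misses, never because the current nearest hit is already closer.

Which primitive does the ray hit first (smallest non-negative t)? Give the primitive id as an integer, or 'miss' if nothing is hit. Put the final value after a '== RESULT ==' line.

Walk:
N0 x:[-3,31/2] y:[1/2,41/2] z:[-32,8] -> hit [1/2,8], descend [1, 2, 7, 10]
  N1 x:[15/2,11] y:[27/2,16] z:[0,8] -> miss, prune
  N2 x:[1,29/2] y:[1/2,17/2] z:[-9,6] -> hit [1,6], descend [3, 8, 11]
    N3 x:[5/2,15/2] y:[1/2,7] z:[-2,6] -> hit [5/2,6] leaf, test {P2(miss), P8(miss)}
    N8 x:[1,13/2] y:[9/2,17/2] z:[-9,-7] -> miss, prune
    N11 x:[13,29/2] y:[5,8] z:[-4,1] -> miss, prune
  N7 x:[-3,6] y:[5/2,10] z:[-32,-15] -> miss, prune
  N10 x:[-1,31/2] y:[14,41/2] z:[-22,-9] -> miss, prune

Visited [0, 1, 2, 3, 8, 11, 7, 10]. Tests: 8 box, 1 leaf. Nearest: miss.

== RESULT ==
miss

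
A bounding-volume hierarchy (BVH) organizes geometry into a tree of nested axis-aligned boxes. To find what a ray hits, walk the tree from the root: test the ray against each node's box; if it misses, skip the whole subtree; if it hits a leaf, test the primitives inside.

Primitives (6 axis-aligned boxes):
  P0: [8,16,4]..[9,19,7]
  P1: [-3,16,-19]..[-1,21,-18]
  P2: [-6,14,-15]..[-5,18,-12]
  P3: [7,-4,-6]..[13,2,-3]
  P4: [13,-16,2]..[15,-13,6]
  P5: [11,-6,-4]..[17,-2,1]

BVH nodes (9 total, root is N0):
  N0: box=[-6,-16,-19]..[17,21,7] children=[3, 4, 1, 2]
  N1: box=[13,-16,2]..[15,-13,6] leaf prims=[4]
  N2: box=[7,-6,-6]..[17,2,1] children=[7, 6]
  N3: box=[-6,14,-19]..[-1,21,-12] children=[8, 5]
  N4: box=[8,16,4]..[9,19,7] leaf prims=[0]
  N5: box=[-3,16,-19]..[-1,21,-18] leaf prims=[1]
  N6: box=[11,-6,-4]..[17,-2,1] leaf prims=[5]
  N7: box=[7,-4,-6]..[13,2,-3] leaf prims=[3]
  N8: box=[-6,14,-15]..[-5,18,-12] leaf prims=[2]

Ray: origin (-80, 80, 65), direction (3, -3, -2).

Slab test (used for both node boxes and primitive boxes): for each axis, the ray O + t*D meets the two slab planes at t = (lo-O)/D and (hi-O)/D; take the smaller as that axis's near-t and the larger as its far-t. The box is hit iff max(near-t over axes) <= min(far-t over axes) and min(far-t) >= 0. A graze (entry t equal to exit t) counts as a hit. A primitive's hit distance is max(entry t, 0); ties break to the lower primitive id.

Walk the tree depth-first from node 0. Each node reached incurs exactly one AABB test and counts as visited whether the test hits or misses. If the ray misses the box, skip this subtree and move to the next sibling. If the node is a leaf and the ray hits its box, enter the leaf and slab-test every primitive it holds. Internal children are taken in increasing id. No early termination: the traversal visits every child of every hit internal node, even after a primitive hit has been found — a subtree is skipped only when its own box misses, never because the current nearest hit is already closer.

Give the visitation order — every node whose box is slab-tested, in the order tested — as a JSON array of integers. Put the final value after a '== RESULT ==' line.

Traverse from the root:
N0 x:[74/3,97/3] y:[59/3,32] z:[29,42] -> hit [29,32], descend [1, 2, 3, 4]
  N1 x:[31,95/3] y:[31,32] z:[59/2,63/2] -> hit [31,63/2] leaf, test {P4@t=31}
  N2 x:[29,97/3] y:[26,86/3] z:[32,71/2] -> miss, prune
  N3 x:[74/3,79/3] y:[59/3,22] z:[77/2,42] -> miss, prune
  N4 x:[88/3,89/3] y:[61/3,64/3] z:[29,61/2] -> miss, prune

Visited [0, 1, 2, 3, 4]. Tests: 5 box, 1 leaf. Nearest: P4.

== RESULT ==
[0, 1, 2, 3, 4]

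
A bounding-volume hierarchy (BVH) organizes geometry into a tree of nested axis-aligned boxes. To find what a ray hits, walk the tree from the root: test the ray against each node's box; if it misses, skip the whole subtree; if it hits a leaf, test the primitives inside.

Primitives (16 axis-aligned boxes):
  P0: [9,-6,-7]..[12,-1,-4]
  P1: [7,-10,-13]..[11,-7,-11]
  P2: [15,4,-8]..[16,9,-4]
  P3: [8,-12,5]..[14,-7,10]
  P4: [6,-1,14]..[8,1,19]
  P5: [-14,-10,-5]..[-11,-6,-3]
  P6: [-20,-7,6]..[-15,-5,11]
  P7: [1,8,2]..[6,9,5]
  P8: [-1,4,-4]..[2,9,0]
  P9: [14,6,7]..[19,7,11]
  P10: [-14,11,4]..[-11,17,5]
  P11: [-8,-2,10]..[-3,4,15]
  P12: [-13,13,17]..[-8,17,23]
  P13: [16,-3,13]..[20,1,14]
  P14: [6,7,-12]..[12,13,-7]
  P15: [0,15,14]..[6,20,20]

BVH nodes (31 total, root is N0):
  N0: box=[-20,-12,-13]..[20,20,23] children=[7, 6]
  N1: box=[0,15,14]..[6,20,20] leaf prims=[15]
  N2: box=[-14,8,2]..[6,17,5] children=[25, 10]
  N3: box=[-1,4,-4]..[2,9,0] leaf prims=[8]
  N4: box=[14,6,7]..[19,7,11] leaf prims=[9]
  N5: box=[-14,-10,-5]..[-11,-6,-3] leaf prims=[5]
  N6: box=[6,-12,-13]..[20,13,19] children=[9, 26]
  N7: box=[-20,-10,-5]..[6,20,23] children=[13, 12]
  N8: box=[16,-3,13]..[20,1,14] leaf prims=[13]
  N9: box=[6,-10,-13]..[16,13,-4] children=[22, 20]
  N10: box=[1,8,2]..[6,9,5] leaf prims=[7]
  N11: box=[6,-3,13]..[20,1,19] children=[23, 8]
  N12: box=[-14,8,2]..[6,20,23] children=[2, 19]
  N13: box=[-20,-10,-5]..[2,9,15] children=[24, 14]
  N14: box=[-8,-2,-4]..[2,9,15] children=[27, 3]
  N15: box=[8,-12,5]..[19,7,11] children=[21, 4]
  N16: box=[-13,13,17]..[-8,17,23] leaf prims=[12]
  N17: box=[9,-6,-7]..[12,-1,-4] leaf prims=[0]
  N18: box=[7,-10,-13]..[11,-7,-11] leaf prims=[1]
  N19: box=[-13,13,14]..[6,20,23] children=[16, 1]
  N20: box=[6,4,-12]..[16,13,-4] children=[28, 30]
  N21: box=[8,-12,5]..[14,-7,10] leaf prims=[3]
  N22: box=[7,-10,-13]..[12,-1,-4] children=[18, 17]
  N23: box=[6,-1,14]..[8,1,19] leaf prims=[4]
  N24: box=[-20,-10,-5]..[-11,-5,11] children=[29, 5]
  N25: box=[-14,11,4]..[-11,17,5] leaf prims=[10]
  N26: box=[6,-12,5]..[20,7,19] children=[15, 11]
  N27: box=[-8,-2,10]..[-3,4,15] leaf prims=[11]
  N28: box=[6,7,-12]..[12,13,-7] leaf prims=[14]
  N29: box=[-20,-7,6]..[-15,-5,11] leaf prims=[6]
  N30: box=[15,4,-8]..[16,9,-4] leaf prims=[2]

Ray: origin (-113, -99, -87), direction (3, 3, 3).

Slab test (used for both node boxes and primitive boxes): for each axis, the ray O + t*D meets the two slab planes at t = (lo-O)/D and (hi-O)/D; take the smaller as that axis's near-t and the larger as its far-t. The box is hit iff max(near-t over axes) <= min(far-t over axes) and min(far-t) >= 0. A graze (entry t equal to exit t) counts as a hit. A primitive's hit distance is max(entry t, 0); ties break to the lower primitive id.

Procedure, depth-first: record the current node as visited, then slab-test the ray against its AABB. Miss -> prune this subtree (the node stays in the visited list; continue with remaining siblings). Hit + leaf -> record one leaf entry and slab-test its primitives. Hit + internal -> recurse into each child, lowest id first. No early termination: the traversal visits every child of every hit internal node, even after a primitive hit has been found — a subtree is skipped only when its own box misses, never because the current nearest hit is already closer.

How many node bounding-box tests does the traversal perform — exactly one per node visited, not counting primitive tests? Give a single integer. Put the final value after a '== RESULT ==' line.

Walk:
N0 x:[31,133/3] y:[29,119/3] z:[74/3,110/3] -> hit [31,110/3], descend [6, 7]
  N6 x:[119/3,133/3] y:[29,112/3] z:[74/3,106/3] -> miss, prune
  N7 x:[31,119/3] y:[89/3,119/3] z:[82/3,110/3] -> hit [31,110/3], descend [12, 13]
    N12 x:[33,119/3] y:[107/3,119/3] z:[89/3,110/3] -> hit [107/3,110/3], descend [2, 19]
      N2 x:[33,119/3] y:[107/3,116/3] z:[89/3,92/3] -> miss, prune
      N19 x:[100/3,119/3] y:[112/3,119/3] z:[101/3,110/3] -> miss, prune
    N13 x:[31,115/3] y:[89/3,36] z:[82/3,34] -> hit [31,34], descend [14, 24]
      N14 x:[35,115/3] y:[97/3,36] z:[83/3,34] -> miss, prune
      N24 x:[31,34] y:[89/3,94/3] z:[82/3,98/3] -> hit [31,94/3], descend [5, 29]
        N5 x:[33,34] y:[89/3,31] z:[82/3,28] -> miss, prune
        N29 x:[31,98/3] y:[92/3,94/3] z:[31,98/3] -> hit [31,94/3] leaf, test {P6@t=31}

Summary -> nodes [0, 6, 7, 12, 2, 19, 13, 14, 24, 5, 29]; box-tests=11; leaf-entries=1; first=P6

== RESULT ==
11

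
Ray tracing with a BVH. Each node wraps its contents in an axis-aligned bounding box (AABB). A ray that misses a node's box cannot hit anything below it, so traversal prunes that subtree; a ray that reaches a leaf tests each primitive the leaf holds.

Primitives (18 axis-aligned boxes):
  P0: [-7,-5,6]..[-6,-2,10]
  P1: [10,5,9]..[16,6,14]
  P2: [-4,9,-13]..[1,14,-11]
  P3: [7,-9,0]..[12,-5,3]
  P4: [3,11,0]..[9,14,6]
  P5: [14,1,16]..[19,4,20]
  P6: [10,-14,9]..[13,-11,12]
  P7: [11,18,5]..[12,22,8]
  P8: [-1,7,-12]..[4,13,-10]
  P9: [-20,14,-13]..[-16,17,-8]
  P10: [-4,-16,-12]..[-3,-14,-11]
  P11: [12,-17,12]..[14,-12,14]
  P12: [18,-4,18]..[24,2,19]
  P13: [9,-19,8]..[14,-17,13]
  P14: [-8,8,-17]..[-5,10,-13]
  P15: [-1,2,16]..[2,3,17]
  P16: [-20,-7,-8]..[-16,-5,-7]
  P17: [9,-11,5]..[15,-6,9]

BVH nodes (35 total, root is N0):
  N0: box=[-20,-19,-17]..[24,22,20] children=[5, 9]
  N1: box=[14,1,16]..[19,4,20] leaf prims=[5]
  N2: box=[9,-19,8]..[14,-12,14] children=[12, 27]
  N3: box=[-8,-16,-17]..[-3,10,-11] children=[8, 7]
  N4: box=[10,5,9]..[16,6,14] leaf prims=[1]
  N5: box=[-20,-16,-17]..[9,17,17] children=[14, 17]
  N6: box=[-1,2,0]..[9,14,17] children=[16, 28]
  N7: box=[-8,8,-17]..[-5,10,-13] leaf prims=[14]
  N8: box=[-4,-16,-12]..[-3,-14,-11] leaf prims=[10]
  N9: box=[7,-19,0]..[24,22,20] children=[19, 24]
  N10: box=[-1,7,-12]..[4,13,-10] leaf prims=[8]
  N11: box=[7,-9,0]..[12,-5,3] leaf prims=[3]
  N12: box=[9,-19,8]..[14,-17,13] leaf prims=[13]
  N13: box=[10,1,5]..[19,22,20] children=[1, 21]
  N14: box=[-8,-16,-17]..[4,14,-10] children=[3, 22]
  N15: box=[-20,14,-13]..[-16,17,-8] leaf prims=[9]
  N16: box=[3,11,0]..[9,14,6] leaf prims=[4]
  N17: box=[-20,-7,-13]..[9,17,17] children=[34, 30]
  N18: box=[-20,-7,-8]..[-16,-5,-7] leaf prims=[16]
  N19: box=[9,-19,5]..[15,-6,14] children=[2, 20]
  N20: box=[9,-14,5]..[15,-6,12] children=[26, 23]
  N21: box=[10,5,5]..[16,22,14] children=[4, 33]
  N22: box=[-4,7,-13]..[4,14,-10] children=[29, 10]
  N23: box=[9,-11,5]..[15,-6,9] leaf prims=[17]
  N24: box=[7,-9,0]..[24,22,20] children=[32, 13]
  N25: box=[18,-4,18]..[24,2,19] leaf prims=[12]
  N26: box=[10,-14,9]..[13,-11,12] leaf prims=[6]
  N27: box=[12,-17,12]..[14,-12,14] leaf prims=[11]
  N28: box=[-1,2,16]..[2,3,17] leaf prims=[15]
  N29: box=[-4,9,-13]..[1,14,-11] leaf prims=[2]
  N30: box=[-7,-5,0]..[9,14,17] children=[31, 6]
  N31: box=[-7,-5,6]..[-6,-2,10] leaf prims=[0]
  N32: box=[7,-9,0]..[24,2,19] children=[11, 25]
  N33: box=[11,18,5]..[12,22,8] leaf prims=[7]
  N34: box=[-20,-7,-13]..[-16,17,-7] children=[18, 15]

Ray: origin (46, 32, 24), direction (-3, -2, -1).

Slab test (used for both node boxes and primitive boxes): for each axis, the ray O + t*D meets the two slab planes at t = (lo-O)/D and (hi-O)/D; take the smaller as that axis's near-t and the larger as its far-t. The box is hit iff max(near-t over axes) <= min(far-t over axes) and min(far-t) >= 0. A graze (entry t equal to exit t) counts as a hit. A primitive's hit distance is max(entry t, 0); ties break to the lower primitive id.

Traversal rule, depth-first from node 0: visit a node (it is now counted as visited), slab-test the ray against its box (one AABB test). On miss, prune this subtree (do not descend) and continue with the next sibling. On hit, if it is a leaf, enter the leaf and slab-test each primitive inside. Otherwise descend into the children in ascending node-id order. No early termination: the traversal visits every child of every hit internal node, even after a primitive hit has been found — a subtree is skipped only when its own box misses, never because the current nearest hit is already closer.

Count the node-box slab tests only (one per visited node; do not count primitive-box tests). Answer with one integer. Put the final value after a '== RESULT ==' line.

Walk:
N0 x:[22/3,22] y:[5,51/2] z:[4,41] -> hit [22/3,22], descend [5, 9]
  N5 x:[37/3,22] y:[15/2,24] z:[7,41] -> hit [37/3,22], descend [14, 17]
    N14 x:[14,18] y:[9,24] z:[34,41] -> miss, prune
    N17 x:[37/3,22] y:[15/2,39/2] z:[7,37] -> hit [37/3,39/2], descend [30, 34]
      N30 x:[37/3,53/3] y:[9,37/2] z:[7,24] -> hit [37/3,53/3], descend [6, 31]
        N6 x:[37/3,47/3] y:[9,15] z:[7,24] -> hit [37/3,15], descend [16, 28]
          N16 x:[37/3,43/3] y:[9,21/2] z:[18,24] -> miss, prune
          N28 x:[44/3,47/3] y:[29/2,15] z:[7,8] -> miss, prune
        N31 x:[52/3,53/3] y:[17,37/2] z:[14,18] -> hit [52/3,53/3] leaf, test {P0@t=52/3}
      N34 x:[62/3,22] y:[15/2,39/2] z:[31,37] -> miss, prune
  N9 x:[22/3,13] y:[5,51/2] z:[4,24] -> hit [22/3,13], descend [19, 24]
    N19 x:[31/3,37/3] y:[19,51/2] z:[10,19] -> miss, prune
    N24 x:[22/3,13] y:[5,41/2] z:[4,24] -> hit [22/3,13], descend [13, 32]
      N13 x:[9,12] y:[5,31/2] z:[4,19] -> hit [9,12], descend [1, 21]
        N1 x:[9,32/3] y:[14,31/2] z:[4,8] -> miss, prune
        N21 x:[10,12] y:[5,27/2] z:[10,19] -> hit [10,12], descend [4, 33]
          N4 x:[10,12] y:[13,27/2] z:[10,15] -> miss, prune
          N33 x:[34/3,35/3] y:[5,7] z:[16,19] -> miss, prune
      N32 x:[22/3,13] y:[15,41/2] z:[5,24] -> miss, prune

Summary -> nodes [0, 5, 14, 17, 30, 6, 16, 28, 31, 34, 9, 19, 24, 13, 1, 21, 4, 33, 32]; box-tests=19; leaf-entries=1; first=P0

== RESULT ==
19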